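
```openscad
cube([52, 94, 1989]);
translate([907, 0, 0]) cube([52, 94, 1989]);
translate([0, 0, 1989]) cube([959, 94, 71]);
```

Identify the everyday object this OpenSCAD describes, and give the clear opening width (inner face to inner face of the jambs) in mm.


A door frame. The clear opening width is 855 mm.

Two 1989 mm tall posts with a header on top — a door frame. The left jamb is 52 mm wide at x = 0; the right jamb starts at x = 907. The clear opening is 907 − 52 = 855 mm.


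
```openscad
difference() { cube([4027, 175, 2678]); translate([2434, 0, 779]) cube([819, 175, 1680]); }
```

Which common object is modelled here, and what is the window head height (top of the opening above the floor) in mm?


A wall with a window opening. The window head height is 2459 mm.

A wall with a rectangular opening subtracted — a window. Sill at z = 779, opening 1680 mm tall, so the head is at 779 + 1680 = 2459 mm.


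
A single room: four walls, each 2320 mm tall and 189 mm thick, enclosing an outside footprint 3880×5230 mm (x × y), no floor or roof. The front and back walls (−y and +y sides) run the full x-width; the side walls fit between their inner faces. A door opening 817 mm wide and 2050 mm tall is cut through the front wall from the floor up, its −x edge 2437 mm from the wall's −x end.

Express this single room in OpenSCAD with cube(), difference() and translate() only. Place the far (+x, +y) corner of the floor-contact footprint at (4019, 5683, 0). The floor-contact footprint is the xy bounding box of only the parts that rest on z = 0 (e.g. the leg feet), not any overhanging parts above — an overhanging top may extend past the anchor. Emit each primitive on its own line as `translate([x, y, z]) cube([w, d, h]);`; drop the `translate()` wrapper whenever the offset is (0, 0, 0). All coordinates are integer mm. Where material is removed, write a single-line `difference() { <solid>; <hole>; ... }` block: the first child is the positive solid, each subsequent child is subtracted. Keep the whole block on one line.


difference() { translate([139, 453, 0]) cube([3880, 189, 2320]); translate([2576, 453, 0]) cube([817, 189, 2050]); }
translate([139, 5494, 0]) cube([3880, 189, 2320]);
translate([139, 642, 0]) cube([189, 4852, 2320]);
translate([3830, 642, 0]) cube([189, 4852, 2320]);


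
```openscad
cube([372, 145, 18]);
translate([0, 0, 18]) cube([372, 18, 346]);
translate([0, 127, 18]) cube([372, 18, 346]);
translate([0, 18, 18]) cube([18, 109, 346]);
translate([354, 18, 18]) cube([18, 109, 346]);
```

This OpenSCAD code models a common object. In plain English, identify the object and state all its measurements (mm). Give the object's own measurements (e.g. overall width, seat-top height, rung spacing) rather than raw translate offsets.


An open-topped rectangular box: outside dimensions 372×145×364 mm, with a uniform wall and base thickness of 18 mm. The base is a full 372×145 slab on the floor; four walls sit on top of the base. The front and back walls (the −y and +y sides) span the full width; the two side walls fit between them.


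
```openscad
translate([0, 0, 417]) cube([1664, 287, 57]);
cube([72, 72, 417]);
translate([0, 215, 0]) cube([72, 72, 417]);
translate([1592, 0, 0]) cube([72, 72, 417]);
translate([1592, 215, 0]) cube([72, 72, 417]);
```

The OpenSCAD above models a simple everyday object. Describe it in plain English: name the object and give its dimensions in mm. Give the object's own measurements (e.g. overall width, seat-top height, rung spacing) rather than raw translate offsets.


A long wooden bench with a 1664 mm (x) × 287 mm (y) seat, 57 mm thick, its top surface 474 mm above the floor. Four 72 mm square legs at the seat corners, flush with the edges, run from z = 0 to the seat underside.


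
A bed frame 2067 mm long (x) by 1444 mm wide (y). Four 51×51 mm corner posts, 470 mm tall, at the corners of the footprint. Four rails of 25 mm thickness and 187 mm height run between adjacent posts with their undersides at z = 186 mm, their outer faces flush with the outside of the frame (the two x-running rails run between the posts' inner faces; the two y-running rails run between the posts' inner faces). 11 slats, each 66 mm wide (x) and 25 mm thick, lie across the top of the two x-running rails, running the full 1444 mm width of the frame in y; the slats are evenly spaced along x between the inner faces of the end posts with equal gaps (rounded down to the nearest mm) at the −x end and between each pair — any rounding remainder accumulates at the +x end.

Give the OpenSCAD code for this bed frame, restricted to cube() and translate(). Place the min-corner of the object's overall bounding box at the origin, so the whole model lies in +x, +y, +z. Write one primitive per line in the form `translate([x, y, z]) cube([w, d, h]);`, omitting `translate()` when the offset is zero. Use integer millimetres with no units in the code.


cube([51, 51, 470]);
translate([0, 1393, 0]) cube([51, 51, 470]);
translate([2016, 0, 0]) cube([51, 51, 470]);
translate([2016, 1393, 0]) cube([51, 51, 470]);
translate([51, 0, 186]) cube([1965, 25, 187]);
translate([51, 1419, 186]) cube([1965, 25, 187]);
translate([0, 51, 186]) cube([25, 1342, 187]);
translate([2042, 51, 186]) cube([25, 1342, 187]);
translate([154, 0, 373]) cube([66, 1444, 25]);
translate([323, 0, 373]) cube([66, 1444, 25]);
translate([492, 0, 373]) cube([66, 1444, 25]);
translate([661, 0, 373]) cube([66, 1444, 25]);
translate([830, 0, 373]) cube([66, 1444, 25]);
translate([999, 0, 373]) cube([66, 1444, 25]);
translate([1168, 0, 373]) cube([66, 1444, 25]);
translate([1337, 0, 373]) cube([66, 1444, 25]);
translate([1506, 0, 373]) cube([66, 1444, 25]);
translate([1675, 0, 373]) cube([66, 1444, 25]);
translate([1844, 0, 373]) cube([66, 1444, 25]);


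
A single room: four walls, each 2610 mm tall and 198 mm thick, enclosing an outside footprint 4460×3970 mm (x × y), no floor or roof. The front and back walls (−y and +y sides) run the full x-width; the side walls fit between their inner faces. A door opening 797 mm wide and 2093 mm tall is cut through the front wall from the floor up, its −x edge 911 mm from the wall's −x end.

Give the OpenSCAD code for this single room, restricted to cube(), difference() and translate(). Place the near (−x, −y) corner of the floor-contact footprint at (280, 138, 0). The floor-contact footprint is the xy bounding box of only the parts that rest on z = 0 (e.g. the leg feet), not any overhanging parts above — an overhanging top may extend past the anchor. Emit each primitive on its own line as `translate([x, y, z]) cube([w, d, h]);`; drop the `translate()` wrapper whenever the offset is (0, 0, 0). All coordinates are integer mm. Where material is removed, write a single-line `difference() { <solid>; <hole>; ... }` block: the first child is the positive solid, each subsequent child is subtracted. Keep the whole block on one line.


difference() { translate([280, 138, 0]) cube([4460, 198, 2610]); translate([1191, 138, 0]) cube([797, 198, 2093]); }
translate([280, 3910, 0]) cube([4460, 198, 2610]);
translate([280, 336, 0]) cube([198, 3574, 2610]);
translate([4542, 336, 0]) cube([198, 3574, 2610]);


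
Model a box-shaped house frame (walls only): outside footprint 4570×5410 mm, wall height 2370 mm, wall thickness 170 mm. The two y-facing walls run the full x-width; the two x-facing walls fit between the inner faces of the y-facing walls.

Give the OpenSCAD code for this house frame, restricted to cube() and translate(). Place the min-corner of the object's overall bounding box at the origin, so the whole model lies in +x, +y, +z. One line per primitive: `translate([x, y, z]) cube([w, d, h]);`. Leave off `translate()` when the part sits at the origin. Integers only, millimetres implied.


cube([4570, 170, 2370]);
translate([0, 5240, 0]) cube([4570, 170, 2370]);
translate([0, 170, 0]) cube([170, 5070, 2370]);
translate([4400, 170, 0]) cube([170, 5070, 2370]);


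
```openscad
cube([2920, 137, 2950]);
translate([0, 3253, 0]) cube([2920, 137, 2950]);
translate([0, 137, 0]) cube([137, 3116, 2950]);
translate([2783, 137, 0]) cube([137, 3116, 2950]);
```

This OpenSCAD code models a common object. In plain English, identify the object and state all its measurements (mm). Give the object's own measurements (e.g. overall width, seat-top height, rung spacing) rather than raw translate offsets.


The wall frame of a small rectangular building: four walls, each 2950 mm tall and 137 mm thick, enclosing a footprint 2920 mm (x) by 3390 mm (y) outside-to-outside, with no floor or roof. The front and back walls (the −y and +y sides) span the full width; the two side walls fit between them.


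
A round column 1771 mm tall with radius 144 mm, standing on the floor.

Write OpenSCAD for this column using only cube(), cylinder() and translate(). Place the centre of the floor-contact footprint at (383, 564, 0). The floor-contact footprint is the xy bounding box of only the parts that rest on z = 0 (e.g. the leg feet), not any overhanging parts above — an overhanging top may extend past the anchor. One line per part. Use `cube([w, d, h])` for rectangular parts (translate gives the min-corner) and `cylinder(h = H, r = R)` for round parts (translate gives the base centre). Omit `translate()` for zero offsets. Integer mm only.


translate([383, 564, 0]) cylinder(h = 1771, r = 144);


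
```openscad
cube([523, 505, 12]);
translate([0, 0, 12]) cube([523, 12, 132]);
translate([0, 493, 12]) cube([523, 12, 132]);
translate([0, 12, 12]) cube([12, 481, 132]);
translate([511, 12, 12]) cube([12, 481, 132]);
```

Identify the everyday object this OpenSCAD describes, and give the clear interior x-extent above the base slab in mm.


An open box. The internal width is 499 mm.

A 523×505 base slab with four walls standing on it — an open box. The base is 523 mm wide and the walls are 12 mm thick, so the internal width is 523 − 2 × 12 = 499 mm.


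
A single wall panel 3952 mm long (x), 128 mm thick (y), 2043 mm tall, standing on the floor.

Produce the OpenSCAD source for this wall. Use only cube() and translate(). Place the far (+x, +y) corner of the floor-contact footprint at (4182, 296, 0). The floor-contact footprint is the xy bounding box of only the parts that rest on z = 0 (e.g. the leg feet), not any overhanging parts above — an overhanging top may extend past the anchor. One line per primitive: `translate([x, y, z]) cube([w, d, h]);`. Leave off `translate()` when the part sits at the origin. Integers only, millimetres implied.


translate([230, 168, 0]) cube([3952, 128, 2043]);


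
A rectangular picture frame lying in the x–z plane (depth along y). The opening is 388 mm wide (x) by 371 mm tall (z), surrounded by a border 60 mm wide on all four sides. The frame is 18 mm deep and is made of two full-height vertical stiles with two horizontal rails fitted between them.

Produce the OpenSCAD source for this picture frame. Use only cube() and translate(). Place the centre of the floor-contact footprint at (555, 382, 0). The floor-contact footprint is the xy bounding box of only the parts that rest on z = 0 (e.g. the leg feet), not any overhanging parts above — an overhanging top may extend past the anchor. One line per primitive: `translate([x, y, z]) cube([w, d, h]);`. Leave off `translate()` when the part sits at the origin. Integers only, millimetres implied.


translate([301, 373, 0]) cube([60, 18, 491]);
translate([749, 373, 0]) cube([60, 18, 491]);
translate([361, 373, 0]) cube([388, 18, 60]);
translate([361, 373, 431]) cube([388, 18, 60]);


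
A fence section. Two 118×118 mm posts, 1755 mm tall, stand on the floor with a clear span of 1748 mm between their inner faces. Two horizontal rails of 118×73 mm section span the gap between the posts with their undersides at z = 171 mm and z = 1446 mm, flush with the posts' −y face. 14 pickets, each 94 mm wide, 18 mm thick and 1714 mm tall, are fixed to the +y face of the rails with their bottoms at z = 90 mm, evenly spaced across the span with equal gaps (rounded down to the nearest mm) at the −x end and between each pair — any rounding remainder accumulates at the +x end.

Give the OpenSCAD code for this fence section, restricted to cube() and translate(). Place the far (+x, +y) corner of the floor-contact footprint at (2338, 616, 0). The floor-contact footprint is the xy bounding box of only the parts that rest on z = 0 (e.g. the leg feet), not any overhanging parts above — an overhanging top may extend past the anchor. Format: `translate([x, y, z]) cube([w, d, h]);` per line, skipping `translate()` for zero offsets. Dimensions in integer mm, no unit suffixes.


translate([354, 498, 0]) cube([118, 118, 1755]);
translate([2220, 498, 0]) cube([118, 118, 1755]);
translate([472, 498, 171]) cube([1748, 118, 73]);
translate([472, 498, 1446]) cube([1748, 118, 73]);
translate([500, 616, 90]) cube([94, 18, 1714]);
translate([622, 616, 90]) cube([94, 18, 1714]);
translate([744, 616, 90]) cube([94, 18, 1714]);
translate([866, 616, 90]) cube([94, 18, 1714]);
translate([988, 616, 90]) cube([94, 18, 1714]);
translate([1110, 616, 90]) cube([94, 18, 1714]);
translate([1232, 616, 90]) cube([94, 18, 1714]);
translate([1354, 616, 90]) cube([94, 18, 1714]);
translate([1476, 616, 90]) cube([94, 18, 1714]);
translate([1598, 616, 90]) cube([94, 18, 1714]);
translate([1720, 616, 90]) cube([94, 18, 1714]);
translate([1842, 616, 90]) cube([94, 18, 1714]);
translate([1964, 616, 90]) cube([94, 18, 1714]);
translate([2086, 616, 90]) cube([94, 18, 1714]);


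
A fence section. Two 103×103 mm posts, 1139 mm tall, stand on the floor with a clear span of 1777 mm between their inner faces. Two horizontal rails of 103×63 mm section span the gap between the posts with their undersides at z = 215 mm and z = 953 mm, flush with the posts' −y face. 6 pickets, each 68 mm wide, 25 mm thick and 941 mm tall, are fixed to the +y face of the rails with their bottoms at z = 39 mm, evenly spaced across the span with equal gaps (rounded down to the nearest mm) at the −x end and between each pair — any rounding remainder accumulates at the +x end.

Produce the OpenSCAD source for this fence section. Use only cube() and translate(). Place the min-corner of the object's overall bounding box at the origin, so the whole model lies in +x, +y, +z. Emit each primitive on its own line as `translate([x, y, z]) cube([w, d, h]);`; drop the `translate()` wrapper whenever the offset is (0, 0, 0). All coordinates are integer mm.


cube([103, 103, 1139]);
translate([1880, 0, 0]) cube([103, 103, 1139]);
translate([103, 0, 215]) cube([1777, 103, 63]);
translate([103, 0, 953]) cube([1777, 103, 63]);
translate([298, 103, 39]) cube([68, 25, 941]);
translate([561, 103, 39]) cube([68, 25, 941]);
translate([824, 103, 39]) cube([68, 25, 941]);
translate([1087, 103, 39]) cube([68, 25, 941]);
translate([1350, 103, 39]) cube([68, 25, 941]);
translate([1613, 103, 39]) cube([68, 25, 941]);


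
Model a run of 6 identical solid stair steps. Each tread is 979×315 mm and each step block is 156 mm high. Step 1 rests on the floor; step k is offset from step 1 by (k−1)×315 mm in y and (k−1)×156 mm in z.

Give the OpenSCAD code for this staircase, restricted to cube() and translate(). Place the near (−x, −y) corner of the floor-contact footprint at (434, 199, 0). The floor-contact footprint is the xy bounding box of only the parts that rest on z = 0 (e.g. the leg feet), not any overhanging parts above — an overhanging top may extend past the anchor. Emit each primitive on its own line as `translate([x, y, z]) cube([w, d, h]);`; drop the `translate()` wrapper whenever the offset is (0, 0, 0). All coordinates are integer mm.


translate([434, 199, 0]) cube([979, 315, 156]);
translate([434, 514, 156]) cube([979, 315, 156]);
translate([434, 829, 312]) cube([979, 315, 156]);
translate([434, 1144, 468]) cube([979, 315, 156]);
translate([434, 1459, 624]) cube([979, 315, 156]);
translate([434, 1774, 780]) cube([979, 315, 156]);


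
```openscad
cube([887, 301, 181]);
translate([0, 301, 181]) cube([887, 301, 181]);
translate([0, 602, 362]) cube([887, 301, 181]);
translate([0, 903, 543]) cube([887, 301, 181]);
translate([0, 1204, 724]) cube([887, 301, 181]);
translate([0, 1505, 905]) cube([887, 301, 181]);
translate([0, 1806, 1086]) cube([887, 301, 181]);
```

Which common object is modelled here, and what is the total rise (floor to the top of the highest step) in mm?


A staircase. The total rise is 1267 mm.

7 identical blocks, each offset up and back from the previous — a staircase. Each step is 181 mm tall and there are 7 of them, so the total rise is 7 × 181 = 1267 mm.


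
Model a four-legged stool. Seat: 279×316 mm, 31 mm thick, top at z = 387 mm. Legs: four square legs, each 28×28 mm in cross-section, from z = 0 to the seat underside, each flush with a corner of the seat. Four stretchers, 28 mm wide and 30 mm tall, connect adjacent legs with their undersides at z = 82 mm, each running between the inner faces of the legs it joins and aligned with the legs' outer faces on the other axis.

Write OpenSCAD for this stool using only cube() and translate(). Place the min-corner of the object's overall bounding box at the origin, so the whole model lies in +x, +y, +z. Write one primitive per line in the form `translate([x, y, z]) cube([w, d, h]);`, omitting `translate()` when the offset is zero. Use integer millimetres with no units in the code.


// leg_h = 387 - 31 = 356
// stretcher span = 279 - 2*28 = 223
translate([0, 0, 356]) cube([279, 316, 31]);
cube([28, 28, 356]);
translate([251, 0, 0]) cube([28, 28, 356]);
translate([0, 288, 0]) cube([28, 28, 356]);
translate([251, 288, 0]) cube([28, 28, 356]);
translate([28, 0, 82]) cube([223, 28, 30]);
translate([28, 288, 82]) cube([223, 28, 30]);
translate([0, 28, 82]) cube([28, 260, 30]);
translate([251, 28, 82]) cube([28, 260, 30]);


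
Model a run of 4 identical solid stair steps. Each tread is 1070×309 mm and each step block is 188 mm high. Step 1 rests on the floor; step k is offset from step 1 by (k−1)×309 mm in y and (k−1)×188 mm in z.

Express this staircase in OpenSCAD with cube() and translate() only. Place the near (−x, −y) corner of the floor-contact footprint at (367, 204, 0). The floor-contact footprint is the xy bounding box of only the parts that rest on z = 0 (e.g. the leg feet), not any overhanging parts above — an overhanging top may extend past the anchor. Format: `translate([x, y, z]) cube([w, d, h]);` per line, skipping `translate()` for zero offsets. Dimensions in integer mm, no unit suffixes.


translate([367, 204, 0]) cube([1070, 309, 188]);
translate([367, 513, 188]) cube([1070, 309, 188]);
translate([367, 822, 376]) cube([1070, 309, 188]);
translate([367, 1131, 564]) cube([1070, 309, 188]);


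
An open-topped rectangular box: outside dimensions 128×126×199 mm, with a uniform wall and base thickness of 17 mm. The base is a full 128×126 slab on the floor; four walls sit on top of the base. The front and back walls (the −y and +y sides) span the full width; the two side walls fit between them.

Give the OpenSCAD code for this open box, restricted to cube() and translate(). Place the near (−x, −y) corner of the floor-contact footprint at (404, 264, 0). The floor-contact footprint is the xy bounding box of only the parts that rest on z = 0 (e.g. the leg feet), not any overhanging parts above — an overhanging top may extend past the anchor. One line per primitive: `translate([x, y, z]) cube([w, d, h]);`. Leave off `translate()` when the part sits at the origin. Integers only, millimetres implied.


translate([404, 264, 0]) cube([128, 126, 17]);
translate([404, 264, 17]) cube([128, 17, 182]);
translate([404, 373, 17]) cube([128, 17, 182]);
translate([404, 281, 17]) cube([17, 92, 182]);
translate([515, 281, 17]) cube([17, 92, 182]);


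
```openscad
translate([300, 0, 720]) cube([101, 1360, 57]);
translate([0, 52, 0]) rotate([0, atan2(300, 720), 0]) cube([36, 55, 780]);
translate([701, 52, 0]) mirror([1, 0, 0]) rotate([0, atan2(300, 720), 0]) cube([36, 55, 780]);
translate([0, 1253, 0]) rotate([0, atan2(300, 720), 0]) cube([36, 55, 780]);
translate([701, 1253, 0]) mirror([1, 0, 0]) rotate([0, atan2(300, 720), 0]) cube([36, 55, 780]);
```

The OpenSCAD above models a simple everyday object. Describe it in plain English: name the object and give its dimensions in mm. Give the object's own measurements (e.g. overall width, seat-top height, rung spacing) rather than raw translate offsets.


A sawhorse. A 101×1360×57 mm beam (x, y, z) sits on two A-frame leg pairs. Each pair is two raked legs of 36×55 mm section (55 mm along y) splaying symmetrically in x. Each leg rises 720 mm vertically over 300 mm of horizontal reach and is 780 mm long along its own axis. Every leg's outer bottom edge rests on the floor and its outer top edge meets a bottom edge of the beam — the left legs (tilting toward +x) meet the beam's −x bottom edge, the right legs (their mirror images, tilting toward −x) meet its +x bottom edge — so the leg tops tuck under the beam, the beam's underside is 720 mm above the floor, and the feet are 701 mm apart outside-to-outside with the beam centred between them. The two leg pairs are set in 52 mm from either end of the beam.


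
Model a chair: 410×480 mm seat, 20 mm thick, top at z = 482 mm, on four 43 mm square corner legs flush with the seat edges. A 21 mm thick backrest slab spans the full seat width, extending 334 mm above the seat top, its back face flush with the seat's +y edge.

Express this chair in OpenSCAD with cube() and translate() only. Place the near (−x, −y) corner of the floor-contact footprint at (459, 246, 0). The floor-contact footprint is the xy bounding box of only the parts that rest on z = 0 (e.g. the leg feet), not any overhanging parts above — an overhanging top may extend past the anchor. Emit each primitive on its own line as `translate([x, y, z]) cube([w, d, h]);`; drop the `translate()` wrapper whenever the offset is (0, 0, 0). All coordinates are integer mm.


// leg_h = 482 - 20 = 462
translate([459, 246, 462]) cube([410, 480, 20]);
translate([459, 246, 0]) cube([43, 43, 462]);
translate([826, 246, 0]) cube([43, 43, 462]);
translate([459, 683, 0]) cube([43, 43, 462]);
translate([826, 683, 0]) cube([43, 43, 462]);
translate([459, 705, 482]) cube([410, 21, 334]);


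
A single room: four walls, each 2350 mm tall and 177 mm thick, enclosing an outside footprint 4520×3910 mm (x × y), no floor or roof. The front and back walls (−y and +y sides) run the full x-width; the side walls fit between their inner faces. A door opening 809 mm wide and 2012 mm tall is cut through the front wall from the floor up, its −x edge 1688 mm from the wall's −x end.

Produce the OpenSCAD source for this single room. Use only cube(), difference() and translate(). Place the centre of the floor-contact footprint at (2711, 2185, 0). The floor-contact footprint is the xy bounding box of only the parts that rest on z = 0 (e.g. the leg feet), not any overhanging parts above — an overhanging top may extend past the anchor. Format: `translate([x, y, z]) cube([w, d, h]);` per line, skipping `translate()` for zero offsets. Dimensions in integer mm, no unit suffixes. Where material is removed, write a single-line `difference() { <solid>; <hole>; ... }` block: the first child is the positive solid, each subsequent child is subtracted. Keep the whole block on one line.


difference() { translate([451, 230, 0]) cube([4520, 177, 2350]); translate([2139, 230, 0]) cube([809, 177, 2012]); }
translate([451, 3963, 0]) cube([4520, 177, 2350]);
translate([451, 407, 0]) cube([177, 3556, 2350]);
translate([4794, 407, 0]) cube([177, 3556, 2350]);


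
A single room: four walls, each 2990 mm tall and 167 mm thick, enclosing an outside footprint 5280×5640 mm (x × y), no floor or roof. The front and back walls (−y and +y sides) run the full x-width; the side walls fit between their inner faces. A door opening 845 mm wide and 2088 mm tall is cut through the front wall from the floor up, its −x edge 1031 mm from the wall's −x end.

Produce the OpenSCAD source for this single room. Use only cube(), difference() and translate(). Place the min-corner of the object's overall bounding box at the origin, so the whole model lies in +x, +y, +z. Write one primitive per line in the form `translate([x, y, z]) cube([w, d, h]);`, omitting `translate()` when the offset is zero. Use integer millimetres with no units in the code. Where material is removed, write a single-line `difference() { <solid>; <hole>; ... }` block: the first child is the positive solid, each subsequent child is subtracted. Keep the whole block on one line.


difference() { cube([5280, 167, 2990]); translate([1031, 0, 0]) cube([845, 167, 2088]); }
translate([0, 5473, 0]) cube([5280, 167, 2990]);
translate([0, 167, 0]) cube([167, 5306, 2990]);
translate([5113, 167, 0]) cube([167, 5306, 2990]);


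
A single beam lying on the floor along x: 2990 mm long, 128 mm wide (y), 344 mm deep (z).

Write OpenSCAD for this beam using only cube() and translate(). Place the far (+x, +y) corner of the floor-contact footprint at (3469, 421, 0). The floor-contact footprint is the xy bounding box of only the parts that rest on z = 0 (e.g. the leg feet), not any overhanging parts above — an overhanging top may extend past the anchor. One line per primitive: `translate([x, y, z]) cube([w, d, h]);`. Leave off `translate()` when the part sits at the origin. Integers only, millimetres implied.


translate([479, 293, 0]) cube([2990, 128, 344]);


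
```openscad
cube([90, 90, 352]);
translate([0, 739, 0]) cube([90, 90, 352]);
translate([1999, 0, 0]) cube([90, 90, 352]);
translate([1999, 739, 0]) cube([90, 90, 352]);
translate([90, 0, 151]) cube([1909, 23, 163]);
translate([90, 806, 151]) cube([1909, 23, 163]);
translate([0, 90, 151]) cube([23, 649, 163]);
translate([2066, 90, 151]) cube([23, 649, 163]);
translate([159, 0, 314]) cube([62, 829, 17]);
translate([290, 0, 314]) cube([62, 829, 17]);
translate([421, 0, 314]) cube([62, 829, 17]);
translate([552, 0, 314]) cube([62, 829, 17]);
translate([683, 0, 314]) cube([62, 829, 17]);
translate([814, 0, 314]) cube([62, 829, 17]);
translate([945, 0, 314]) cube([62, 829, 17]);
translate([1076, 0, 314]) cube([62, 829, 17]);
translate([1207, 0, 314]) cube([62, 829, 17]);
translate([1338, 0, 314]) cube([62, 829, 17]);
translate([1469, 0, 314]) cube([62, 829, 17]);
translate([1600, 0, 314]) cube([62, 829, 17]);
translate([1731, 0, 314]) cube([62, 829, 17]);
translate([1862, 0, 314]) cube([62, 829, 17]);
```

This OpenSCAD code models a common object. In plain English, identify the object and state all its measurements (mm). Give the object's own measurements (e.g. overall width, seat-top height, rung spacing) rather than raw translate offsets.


A bed frame 2089 mm long (x) by 829 mm wide (y). Four 90×90 mm corner posts, 352 mm tall, at the corners of the footprint. Four rails of 23 mm thickness and 163 mm height run between adjacent posts with their undersides at z = 151 mm, their outer faces flush with the outside of the frame (the two x-running rails run between the posts' inner faces; the two y-running rails run between the posts' inner faces). 14 slats, each 62 mm wide (x) and 17 mm thick, lie across the top of the two x-running rails, running the full 829 mm width of the frame in y; along x they sit between the end posts with a 69 mm gap after the −x posts and between neighbouring slats, leaving 75 mm before the +x posts.


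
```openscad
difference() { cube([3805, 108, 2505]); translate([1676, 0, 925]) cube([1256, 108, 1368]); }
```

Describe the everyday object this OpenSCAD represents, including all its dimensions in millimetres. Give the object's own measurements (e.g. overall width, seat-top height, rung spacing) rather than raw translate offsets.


A wall 3805 mm long (x), 108 mm thick (y), 2505 mm tall, with a rectangular window opening cut through it. The opening is 1256 mm wide and 1368 mm tall; its sill is at z = 925 mm and its near (−x) edge is 1676 mm from the wall's −x end. The opening passes through the full wall thickness.


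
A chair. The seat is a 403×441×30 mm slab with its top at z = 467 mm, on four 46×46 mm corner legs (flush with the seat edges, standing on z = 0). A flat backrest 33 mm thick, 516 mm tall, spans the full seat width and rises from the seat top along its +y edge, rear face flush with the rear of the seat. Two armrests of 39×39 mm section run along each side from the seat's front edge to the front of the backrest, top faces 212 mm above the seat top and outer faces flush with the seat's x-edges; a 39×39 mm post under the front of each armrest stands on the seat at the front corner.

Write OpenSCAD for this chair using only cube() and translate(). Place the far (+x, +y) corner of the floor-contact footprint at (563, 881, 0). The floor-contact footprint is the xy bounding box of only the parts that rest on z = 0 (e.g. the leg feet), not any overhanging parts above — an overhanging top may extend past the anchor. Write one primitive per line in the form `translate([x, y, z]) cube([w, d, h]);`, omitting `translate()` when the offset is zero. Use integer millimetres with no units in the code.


// leg_h = 467 - 30 = 437
// arm post h = 212 - 39 = 173
translate([160, 440, 437]) cube([403, 441, 30]);
translate([160, 440, 0]) cube([46, 46, 437]);
translate([517, 440, 0]) cube([46, 46, 437]);
translate([160, 835, 0]) cube([46, 46, 437]);
translate([517, 835, 0]) cube([46, 46, 437]);
translate([160, 848, 467]) cube([403, 33, 516]);
translate([160, 440, 640]) cube([39, 408, 39]);
translate([524, 440, 640]) cube([39, 408, 39]);
translate([160, 440, 467]) cube([39, 39, 173]);
translate([524, 440, 467]) cube([39, 39, 173]);


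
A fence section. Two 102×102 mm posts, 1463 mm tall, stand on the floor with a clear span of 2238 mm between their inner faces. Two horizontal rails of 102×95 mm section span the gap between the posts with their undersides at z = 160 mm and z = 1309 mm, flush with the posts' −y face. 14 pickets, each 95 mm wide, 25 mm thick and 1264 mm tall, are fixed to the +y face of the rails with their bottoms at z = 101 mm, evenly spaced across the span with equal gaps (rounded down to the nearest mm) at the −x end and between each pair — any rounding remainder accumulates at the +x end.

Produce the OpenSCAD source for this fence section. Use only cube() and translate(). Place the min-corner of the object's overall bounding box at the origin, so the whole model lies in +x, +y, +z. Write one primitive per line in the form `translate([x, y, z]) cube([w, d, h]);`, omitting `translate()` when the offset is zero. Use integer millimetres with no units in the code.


cube([102, 102, 1463]);
translate([2340, 0, 0]) cube([102, 102, 1463]);
translate([102, 0, 160]) cube([2238, 102, 95]);
translate([102, 0, 1309]) cube([2238, 102, 95]);
translate([162, 102, 101]) cube([95, 25, 1264]);
translate([317, 102, 101]) cube([95, 25, 1264]);
translate([472, 102, 101]) cube([95, 25, 1264]);
translate([627, 102, 101]) cube([95, 25, 1264]);
translate([782, 102, 101]) cube([95, 25, 1264]);
translate([937, 102, 101]) cube([95, 25, 1264]);
translate([1092, 102, 101]) cube([95, 25, 1264]);
translate([1247, 102, 101]) cube([95, 25, 1264]);
translate([1402, 102, 101]) cube([95, 25, 1264]);
translate([1557, 102, 101]) cube([95, 25, 1264]);
translate([1712, 102, 101]) cube([95, 25, 1264]);
translate([1867, 102, 101]) cube([95, 25, 1264]);
translate([2022, 102, 101]) cube([95, 25, 1264]);
translate([2177, 102, 101]) cube([95, 25, 1264]);


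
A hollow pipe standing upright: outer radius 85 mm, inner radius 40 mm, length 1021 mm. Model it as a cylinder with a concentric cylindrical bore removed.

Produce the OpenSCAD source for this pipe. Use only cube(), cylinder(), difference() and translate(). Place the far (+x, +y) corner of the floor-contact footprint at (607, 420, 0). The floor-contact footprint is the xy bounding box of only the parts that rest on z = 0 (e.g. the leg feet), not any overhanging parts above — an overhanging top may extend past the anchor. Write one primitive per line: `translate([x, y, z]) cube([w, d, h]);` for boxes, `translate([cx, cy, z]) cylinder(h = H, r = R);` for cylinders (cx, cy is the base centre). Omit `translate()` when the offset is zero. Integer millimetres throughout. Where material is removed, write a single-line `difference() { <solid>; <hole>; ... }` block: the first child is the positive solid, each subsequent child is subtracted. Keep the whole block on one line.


difference() { translate([522, 335, 0]) cylinder(h = 1021, r = 85); translate([522, 335, 0]) cylinder(h = 1021, r = 40); }


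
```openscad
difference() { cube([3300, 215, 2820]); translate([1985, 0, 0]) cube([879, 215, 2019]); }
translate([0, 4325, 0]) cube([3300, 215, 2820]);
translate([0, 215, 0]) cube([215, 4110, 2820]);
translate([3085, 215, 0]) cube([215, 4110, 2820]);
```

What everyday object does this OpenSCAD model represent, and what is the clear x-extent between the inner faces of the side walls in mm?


A single room. The interior width is 2870 mm.

Four walls enclosing a rectangle with a door in the front wall — a room. Outside width 3300 minus two 215 mm walls gives 2870 mm.


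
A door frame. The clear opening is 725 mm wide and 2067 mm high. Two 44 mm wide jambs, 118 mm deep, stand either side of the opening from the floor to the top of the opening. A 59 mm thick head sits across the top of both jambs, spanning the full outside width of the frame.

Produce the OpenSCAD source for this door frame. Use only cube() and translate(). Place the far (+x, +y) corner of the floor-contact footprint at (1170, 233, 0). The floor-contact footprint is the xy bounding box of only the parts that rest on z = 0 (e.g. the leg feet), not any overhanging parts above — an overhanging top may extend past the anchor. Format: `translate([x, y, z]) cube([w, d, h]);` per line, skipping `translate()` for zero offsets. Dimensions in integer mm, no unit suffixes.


translate([357, 115, 0]) cube([44, 118, 2067]);
translate([1126, 115, 0]) cube([44, 118, 2067]);
translate([357, 115, 2067]) cube([813, 118, 59]);


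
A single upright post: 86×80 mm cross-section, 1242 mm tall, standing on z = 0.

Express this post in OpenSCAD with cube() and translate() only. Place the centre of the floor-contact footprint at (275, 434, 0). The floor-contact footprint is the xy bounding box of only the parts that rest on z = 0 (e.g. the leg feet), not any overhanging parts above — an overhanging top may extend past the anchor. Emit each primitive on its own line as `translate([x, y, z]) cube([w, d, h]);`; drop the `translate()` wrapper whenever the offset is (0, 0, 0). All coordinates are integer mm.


translate([232, 394, 0]) cube([86, 80, 1242]);


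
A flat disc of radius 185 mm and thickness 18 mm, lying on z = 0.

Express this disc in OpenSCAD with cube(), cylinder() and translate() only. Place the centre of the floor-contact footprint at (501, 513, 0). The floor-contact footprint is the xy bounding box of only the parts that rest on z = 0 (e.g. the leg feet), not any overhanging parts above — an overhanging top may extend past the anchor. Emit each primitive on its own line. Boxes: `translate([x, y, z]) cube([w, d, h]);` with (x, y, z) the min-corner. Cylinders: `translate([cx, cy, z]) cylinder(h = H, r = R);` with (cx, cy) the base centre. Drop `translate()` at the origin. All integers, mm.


translate([501, 513, 0]) cylinder(h = 18, r = 185);


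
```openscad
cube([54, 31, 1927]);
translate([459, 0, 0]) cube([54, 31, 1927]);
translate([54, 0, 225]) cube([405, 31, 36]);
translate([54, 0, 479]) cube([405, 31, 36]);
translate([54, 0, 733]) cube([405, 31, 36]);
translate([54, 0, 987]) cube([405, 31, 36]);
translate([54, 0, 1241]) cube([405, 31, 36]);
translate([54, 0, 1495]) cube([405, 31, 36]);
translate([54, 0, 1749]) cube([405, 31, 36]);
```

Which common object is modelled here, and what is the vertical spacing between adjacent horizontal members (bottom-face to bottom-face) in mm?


A ladder. The rung spacing is 254 mm.

Two tall 54×31 posts with 7 short bars between them — a ladder. Adjacent rungs sit at z = 225 and z = 479, so the spacing is 479 − 225 = 254 mm.


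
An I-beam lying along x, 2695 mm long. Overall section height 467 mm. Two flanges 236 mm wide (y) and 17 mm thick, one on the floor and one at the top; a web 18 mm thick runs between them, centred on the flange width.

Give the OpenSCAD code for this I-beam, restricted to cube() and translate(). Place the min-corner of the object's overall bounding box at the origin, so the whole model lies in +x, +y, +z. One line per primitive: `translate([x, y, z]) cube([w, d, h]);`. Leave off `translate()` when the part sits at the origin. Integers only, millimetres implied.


cube([2695, 236, 17]);
translate([0, 109, 17]) cube([2695, 18, 433]);
translate([0, 0, 450]) cube([2695, 236, 17]);


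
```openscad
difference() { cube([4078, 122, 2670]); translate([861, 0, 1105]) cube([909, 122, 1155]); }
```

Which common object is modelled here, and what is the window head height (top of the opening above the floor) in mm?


A wall with a window opening. The window head height is 2260 mm.

A wall with a rectangular opening subtracted — a window. Sill at z = 1105, opening 1155 mm tall, so the head is at 1105 + 1155 = 2260 mm.


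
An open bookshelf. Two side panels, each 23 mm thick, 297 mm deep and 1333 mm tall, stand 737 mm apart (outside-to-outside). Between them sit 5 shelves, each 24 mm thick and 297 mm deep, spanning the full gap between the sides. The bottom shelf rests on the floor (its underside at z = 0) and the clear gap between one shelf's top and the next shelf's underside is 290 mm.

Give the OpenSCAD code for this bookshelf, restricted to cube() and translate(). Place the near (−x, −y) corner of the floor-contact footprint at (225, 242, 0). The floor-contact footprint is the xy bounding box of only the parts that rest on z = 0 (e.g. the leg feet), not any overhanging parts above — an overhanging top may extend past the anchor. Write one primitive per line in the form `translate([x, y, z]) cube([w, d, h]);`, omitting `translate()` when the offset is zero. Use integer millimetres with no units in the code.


translate([225, 242, 0]) cube([23, 297, 1333]);
translate([939, 242, 0]) cube([23, 297, 1333]);
translate([248, 242, 0]) cube([691, 297, 24]);
translate([248, 242, 314]) cube([691, 297, 24]);
translate([248, 242, 628]) cube([691, 297, 24]);
translate([248, 242, 942]) cube([691, 297, 24]);
translate([248, 242, 1256]) cube([691, 297, 24]);


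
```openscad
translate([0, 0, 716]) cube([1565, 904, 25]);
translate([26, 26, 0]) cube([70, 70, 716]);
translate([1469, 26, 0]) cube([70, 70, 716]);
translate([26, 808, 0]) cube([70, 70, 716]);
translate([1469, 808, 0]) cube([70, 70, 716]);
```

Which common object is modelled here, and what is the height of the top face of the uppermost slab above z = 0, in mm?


A table. The table height is 741 mm.

A 1565×904×25 slab sits at z = 716 on four 70 mm square posts — a table. The top surface is at 716 + 25 = 741 mm.


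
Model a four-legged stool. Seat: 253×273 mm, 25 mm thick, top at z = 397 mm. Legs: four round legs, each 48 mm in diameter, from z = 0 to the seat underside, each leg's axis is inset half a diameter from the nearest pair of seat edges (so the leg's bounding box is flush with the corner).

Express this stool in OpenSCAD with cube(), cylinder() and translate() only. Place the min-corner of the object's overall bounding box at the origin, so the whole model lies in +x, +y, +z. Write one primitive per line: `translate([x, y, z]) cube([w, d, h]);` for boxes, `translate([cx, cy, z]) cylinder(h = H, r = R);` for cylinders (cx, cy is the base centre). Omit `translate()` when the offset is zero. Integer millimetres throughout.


translate([0, 0, 372]) cube([253, 273, 25]);
translate([24, 24, 0]) cylinder(h = 372, r = 24);
translate([229, 24, 0]) cylinder(h = 372, r = 24);
translate([24, 249, 0]) cylinder(h = 372, r = 24);
translate([229, 249, 0]) cylinder(h = 372, r = 24);
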